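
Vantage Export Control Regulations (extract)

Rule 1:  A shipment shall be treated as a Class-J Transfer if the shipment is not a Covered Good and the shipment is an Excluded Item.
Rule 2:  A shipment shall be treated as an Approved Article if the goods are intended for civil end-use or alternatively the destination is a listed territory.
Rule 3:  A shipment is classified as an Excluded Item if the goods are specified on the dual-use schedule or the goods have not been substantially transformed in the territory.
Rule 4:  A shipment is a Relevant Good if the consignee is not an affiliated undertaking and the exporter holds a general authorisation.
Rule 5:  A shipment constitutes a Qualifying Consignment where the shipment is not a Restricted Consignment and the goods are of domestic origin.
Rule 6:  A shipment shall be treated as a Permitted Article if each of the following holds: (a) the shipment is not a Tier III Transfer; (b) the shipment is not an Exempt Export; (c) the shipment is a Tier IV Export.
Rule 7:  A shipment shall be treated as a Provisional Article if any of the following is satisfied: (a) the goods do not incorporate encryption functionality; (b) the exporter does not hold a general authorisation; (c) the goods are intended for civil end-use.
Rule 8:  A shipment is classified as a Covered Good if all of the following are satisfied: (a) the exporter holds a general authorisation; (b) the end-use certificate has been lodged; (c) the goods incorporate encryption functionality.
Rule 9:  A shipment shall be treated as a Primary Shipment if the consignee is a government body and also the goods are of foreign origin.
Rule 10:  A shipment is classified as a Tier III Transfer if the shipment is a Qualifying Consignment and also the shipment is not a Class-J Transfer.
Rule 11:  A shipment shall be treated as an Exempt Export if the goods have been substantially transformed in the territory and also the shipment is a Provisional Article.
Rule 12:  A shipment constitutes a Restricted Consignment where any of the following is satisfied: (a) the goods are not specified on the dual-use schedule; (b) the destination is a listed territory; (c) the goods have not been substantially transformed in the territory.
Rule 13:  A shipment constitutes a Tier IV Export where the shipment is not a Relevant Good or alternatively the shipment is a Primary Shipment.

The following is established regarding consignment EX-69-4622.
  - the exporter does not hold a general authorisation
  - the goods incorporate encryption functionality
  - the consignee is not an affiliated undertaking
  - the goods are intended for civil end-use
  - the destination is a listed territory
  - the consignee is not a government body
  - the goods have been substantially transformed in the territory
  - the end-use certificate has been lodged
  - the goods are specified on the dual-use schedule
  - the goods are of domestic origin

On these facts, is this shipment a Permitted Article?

No

rule 12 — Restricted Consignment: [the goods are not specified on the dual-use schedule? no] OR [the destination is a listed territory? yes] OR [the goods have not been substantially transformed in the territory? no] → satisfied.
rule 5 — Qualifying Consignment: [not a Restricted Consignment (rule 12)? no] AND [the goods are of domestic origin? yes] → not satisfied.
rule 8 — Covered Good: [the exporter holds a general authorisation? no] AND [the end-use certificate has been lodged? yes] AND [the goods incorporate encryption functionality? yes] → not satisfied.
rule 3 — Excluded Item: [the goods are specified on the dual-use schedule? yes] OR [the goods have not been substantially transformed in the territory? no] → satisfied.
rule 1 — Class-J Transfer: [not a Covered Good (rule 8)? yes] AND [Excluded Item (rule 3)? yes] → satisfied.
rule 10 — Tier III Transfer: [Qualifying Consignment (rule 5)? no] AND [not a Class-J Transfer (rule 1)? no] → not satisfied.
rule 7 — Provisional Article: [the goods do not incorporate encryption functionality? no] OR [the exporter does not hold a general authorisation? yes] OR [the goods are intended for civil end-use? yes] → satisfied.
rule 11 — Exempt Export: [the goods have been substantially transformed in the territory? yes] AND [Provisional Article (rule 7)? yes] → satisfied.
rule 4 — Relevant Good: [the consignee is not an affiliated undertaking? yes] AND [the exporter holds a general authorisation? no] → not satisfied.
rule 9 — Primary Shipment: [the consignee is a government body? no] AND [the goods are of foreign origin? no] → not satisfied.
rule 13 — Tier IV Export: [not a Relevant Good (rule 4)? yes] OR [Primary Shipment (rule 9)? no] → satisfied.
rule 6 — Permitted Article: [not a Tier III Transfer (rule 10)? yes] AND [not an Exempt Export (rule 11)? no] AND [Tier IV Export (rule 13)? yes] → not satisfied.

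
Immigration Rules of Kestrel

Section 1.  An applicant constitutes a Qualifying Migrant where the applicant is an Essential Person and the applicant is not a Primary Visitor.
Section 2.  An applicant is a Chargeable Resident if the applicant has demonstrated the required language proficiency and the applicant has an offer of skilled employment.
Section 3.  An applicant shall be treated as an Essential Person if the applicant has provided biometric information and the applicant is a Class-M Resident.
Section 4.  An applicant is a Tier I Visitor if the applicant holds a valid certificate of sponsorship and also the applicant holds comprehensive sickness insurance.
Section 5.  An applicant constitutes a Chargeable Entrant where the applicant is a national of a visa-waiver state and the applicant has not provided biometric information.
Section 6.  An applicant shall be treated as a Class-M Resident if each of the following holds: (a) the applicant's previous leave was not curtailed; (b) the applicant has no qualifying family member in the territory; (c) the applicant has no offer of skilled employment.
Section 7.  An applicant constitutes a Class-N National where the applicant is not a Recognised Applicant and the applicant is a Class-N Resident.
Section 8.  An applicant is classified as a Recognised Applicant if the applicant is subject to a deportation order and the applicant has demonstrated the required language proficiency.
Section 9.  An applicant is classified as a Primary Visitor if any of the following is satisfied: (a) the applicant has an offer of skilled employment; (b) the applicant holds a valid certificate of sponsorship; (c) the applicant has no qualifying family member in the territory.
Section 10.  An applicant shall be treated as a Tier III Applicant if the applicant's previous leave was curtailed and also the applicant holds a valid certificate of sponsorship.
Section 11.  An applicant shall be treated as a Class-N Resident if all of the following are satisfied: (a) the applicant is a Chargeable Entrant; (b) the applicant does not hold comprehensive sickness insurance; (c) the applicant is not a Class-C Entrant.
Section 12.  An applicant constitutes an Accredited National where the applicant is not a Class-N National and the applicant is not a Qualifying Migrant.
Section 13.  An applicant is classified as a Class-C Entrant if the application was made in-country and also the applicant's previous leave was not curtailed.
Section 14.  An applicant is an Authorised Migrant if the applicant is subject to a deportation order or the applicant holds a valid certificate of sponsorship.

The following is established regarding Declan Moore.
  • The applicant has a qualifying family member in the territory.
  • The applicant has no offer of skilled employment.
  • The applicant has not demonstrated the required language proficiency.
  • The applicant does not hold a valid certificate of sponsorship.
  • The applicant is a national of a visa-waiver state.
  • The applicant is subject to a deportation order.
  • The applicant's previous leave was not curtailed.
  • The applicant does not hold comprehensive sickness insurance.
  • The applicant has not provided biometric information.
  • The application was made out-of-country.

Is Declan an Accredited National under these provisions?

section 8 — Recognised Applicant: [the applicant is subject to a deportation order? yes] AND [the applicant has demonstrated the required language proficiency? no] → not satisfied.
section 5 — Chargeable Entrant: [the applicant is a national of a visa-waiver state? yes] AND [the applicant has not provided biometric information? yes] → satisfied.
section 13 — Class-C Entrant: [the application was made in-country? no] AND [the applicant's previous leave was not curtailed? yes] → not satisfied.
section 11 — Class-N Resident: [Chargeable Entrant (section 5)? yes] AND [the applicant does not hold comprehensive sickness insurance? yes] AND [not a Class-C Entrant (section 13)? yes] → satisfied.
section 7 — Class-N National: [not a Recognised Applicant (section 8)? yes] AND [Class-N Resident (section 11)? yes] → satisfied.
section 6 — Class-M Resident: [the applicant's previous leave was not curtailed? yes] AND [the applicant has no qualifying family member in the territory? no] AND [the applicant has no offer of skilled employment? yes] → not satisfied.
section 3 — Essential Person: [the applicant has provided biometric information? no] AND [Class-M Resident (section 6)? no] → not satisfied.
section 9 — Primary Visitor: [the applicant has an offer of skilled employment? no] OR [the applicant holds a valid certificate of sponsorship? no] OR [the applicant has no qualifying family member in the territory? no] → not satisfied.
section 1 — Qualifying Migrant: [Essential Person (section 3)? no] AND [not a Primary Visitor (section 9)? yes] → not satisfied.
section 12 — Accredited National: [not a Class-N National (section 7)? no] AND [not a Qualifying Migrant (section 1)? yes] → not satisfied.

No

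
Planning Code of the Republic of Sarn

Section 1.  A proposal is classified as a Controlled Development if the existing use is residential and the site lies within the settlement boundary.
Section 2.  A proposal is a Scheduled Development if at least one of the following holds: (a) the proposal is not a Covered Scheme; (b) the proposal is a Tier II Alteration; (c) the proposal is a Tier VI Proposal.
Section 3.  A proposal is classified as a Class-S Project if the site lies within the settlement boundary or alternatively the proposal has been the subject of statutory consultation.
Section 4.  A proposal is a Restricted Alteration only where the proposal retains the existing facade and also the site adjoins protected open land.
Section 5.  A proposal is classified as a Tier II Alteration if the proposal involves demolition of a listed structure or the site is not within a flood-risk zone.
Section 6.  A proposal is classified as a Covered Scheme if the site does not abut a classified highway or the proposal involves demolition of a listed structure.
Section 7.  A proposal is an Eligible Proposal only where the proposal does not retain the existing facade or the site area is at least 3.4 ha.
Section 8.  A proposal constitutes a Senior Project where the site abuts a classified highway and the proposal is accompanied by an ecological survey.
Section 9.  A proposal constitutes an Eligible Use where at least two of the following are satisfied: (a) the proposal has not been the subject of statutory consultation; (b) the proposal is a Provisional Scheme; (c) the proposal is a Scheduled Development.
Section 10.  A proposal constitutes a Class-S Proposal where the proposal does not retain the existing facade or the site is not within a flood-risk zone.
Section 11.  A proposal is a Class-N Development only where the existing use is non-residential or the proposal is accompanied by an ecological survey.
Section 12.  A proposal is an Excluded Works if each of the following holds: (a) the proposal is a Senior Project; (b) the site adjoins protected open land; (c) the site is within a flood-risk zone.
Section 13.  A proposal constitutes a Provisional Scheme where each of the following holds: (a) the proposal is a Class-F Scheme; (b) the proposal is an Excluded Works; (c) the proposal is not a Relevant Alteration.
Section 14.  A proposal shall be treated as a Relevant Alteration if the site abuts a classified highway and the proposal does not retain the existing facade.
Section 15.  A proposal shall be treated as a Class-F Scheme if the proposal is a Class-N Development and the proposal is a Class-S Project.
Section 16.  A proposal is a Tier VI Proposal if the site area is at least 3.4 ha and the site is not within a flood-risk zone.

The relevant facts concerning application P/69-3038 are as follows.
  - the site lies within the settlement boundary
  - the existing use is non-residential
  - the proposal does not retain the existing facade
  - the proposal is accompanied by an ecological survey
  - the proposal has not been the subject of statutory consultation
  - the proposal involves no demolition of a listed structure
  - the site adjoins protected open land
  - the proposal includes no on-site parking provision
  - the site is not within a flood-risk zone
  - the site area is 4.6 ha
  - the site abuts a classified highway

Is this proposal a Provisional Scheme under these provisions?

No

section 11 — Class-N Development: [the existing use is non-residential? yes] OR [the proposal is accompanied by an ecological survey? yes] → satisfied.
section 3 — Class-S Project: [the site lies within the settlement boundary? yes] OR [the proposal has been the subject of statutory consultation? no] → satisfied.
section 15 — Class-F Scheme: [Class-N Development (section 11)? yes] AND [Class-S Project (section 3)? yes] → satisfied.
section 8 — Senior Project: [the site abuts a classified highway? yes] AND [the proposal is accompanied by an ecological survey? yes] → satisfied.
section 12 — Excluded Works: [Senior Project (section 8)? yes] AND [the site adjoins protected open land? yes] AND [the site is within a flood-risk zone? no] → not satisfied.
section 14 — Relevant Alteration: [the site abuts a classified highway? yes] AND [the proposal does not retain the existing facade? yes] → satisfied.
section 13 — Provisional Scheme: [Class-F Scheme (section 15)? yes] AND [Excluded Works (section 12)? no] AND [not a Relevant Alteration (section 14)? no] → not satisfied.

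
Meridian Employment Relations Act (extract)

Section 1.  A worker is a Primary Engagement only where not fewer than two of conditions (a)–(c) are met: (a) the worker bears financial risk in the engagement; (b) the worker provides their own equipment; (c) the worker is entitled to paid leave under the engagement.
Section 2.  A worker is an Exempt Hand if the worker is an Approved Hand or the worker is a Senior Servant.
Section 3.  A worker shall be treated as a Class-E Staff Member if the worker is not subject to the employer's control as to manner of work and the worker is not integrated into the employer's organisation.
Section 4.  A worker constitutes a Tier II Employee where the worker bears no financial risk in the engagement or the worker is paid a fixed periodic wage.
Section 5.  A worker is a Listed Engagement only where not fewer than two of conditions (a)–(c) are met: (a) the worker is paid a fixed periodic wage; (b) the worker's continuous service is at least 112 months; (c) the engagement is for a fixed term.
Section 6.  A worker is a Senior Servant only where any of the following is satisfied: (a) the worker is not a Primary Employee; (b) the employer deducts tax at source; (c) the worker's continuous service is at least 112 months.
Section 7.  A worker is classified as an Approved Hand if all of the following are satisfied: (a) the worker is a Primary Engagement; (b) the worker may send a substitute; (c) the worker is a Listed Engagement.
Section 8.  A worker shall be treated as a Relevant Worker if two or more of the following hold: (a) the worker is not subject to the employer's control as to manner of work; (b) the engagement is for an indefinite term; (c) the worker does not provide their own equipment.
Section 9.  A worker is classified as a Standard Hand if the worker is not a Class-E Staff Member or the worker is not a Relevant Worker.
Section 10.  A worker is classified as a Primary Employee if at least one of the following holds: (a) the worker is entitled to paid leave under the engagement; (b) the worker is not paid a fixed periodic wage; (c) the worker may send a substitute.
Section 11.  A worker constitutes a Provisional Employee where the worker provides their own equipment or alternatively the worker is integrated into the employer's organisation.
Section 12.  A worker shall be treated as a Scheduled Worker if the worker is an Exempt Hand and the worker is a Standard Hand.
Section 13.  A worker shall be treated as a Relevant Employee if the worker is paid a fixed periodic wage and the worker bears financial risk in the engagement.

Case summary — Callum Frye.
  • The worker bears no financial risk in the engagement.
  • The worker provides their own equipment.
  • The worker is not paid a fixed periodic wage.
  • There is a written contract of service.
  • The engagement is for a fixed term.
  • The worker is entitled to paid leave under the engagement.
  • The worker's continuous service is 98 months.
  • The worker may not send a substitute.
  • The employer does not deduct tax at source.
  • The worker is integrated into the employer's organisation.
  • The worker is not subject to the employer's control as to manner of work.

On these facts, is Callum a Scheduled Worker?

section 1 — Primary Engagement: the worker bears financial risk in the engagement? no; the worker provides their own equipment? yes; the worker is entitled to paid leave under the engagement? yes — 2 of 3 hold (need ≥2) → satisfied.
section 5 — Listed Engagement: the worker is paid a fixed periodic wage? no; worker's continuous service: 98 months ≥ 112 months? no; the engagement is for a fixed term? yes — 1 of 3 hold (need ≥2) → not satisfied.
section 7 — Approved Hand: [Primary Engagement (section 1)? yes] AND [the worker may send a substitute? no] AND [Listed Engagement (section 5)? no] → not satisfied.
section 10 — Primary Employee: [the worker is entitled to paid leave under the engagement? yes] OR [the worker is not paid a fixed periodic wage? yes] OR [the worker may send a substitute? no] → satisfied.
section 6 — Senior Servant: [not a Primary Employee (section 10)? no] OR [the employer deducts tax at source? no] OR [worker's continuous service: 98 months ≥ 112 months? no] → not satisfied.
section 2 — Exempt Hand: [Approved Hand (section 7)? no] OR [Senior Servant (section 6)? no] → not satisfied.
section 3 — Class-E Staff Member: [the worker is not subject to the employer's control as to manner of work? yes] AND [the worker is not integrated into the employer's organisation? no] → not satisfied.
section 8 — Relevant Worker: the worker is not subject to the employer's control as to manner of work? yes; the engagement is for an indefinite term? no; the worker does not provide their own equipment? no — 1 of 3 hold (need ≥2) → not satisfied.
section 9 — Standard Hand: [not a Class-E Staff Member (section 3)? yes] OR [not a Relevant Worker (section 8)? yes] → satisfied.
section 12 — Scheduled Worker: [Exempt Hand (section 2)? no] AND [Standard Hand (section 9)? yes] → not satisfied.

No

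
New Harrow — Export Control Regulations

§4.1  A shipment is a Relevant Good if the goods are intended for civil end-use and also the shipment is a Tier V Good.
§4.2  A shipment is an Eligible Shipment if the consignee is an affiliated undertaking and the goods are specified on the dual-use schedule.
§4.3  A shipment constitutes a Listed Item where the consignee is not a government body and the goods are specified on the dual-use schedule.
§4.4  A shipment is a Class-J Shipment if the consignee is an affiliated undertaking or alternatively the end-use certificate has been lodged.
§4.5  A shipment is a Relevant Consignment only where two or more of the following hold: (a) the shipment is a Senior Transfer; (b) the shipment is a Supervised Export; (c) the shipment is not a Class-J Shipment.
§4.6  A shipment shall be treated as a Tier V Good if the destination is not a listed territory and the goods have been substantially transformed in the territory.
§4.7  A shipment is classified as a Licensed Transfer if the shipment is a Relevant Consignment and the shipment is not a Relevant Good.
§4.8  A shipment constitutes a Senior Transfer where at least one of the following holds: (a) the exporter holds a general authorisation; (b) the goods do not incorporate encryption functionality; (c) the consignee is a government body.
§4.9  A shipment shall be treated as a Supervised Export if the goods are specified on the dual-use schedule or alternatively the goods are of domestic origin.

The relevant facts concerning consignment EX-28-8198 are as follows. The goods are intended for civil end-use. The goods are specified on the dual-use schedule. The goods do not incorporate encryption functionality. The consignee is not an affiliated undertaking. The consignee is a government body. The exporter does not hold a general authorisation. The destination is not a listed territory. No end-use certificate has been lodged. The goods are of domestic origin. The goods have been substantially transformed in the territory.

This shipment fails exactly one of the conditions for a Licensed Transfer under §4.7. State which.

Relevant Good

§4.8 — Senior Transfer: [the exporter holds a general authorisation? no] OR [the goods do not incorporate encryption functionality? yes] OR [the consignee is a government body? yes] → satisfied.
§4.9 — Supervised Export: [the goods are specified on the dual-use schedule? yes] OR [the goods are of domestic origin? yes] → satisfied.
§4.4 — Class-J Shipment: [the consignee is an affiliated undertaking? no] OR [the end-use certificate has been lodged? no] → not satisfied.
§4.5 — Relevant Consignment: Senior Transfer (§4.8)? yes; Supervised Export (§4.9)? yes; not a Class-J Shipment (§4.4)? yes — 3 of 3 hold (need ≥2) → satisfied.
§4.6 — Tier V Good: [the destination is not a listed territory? yes] AND [the goods have been substantially transformed in the territory? yes] → satisfied.
§4.1 — Relevant Good: [the goods are intended for civil end-use? yes] AND [Tier V Good (§4.6)? yes] → satisfied.
§4.7 — Licensed Transfer: [Relevant Consignment (§4.5)? yes] AND [not a Relevant Good (§4.1)? no] → not satisfied.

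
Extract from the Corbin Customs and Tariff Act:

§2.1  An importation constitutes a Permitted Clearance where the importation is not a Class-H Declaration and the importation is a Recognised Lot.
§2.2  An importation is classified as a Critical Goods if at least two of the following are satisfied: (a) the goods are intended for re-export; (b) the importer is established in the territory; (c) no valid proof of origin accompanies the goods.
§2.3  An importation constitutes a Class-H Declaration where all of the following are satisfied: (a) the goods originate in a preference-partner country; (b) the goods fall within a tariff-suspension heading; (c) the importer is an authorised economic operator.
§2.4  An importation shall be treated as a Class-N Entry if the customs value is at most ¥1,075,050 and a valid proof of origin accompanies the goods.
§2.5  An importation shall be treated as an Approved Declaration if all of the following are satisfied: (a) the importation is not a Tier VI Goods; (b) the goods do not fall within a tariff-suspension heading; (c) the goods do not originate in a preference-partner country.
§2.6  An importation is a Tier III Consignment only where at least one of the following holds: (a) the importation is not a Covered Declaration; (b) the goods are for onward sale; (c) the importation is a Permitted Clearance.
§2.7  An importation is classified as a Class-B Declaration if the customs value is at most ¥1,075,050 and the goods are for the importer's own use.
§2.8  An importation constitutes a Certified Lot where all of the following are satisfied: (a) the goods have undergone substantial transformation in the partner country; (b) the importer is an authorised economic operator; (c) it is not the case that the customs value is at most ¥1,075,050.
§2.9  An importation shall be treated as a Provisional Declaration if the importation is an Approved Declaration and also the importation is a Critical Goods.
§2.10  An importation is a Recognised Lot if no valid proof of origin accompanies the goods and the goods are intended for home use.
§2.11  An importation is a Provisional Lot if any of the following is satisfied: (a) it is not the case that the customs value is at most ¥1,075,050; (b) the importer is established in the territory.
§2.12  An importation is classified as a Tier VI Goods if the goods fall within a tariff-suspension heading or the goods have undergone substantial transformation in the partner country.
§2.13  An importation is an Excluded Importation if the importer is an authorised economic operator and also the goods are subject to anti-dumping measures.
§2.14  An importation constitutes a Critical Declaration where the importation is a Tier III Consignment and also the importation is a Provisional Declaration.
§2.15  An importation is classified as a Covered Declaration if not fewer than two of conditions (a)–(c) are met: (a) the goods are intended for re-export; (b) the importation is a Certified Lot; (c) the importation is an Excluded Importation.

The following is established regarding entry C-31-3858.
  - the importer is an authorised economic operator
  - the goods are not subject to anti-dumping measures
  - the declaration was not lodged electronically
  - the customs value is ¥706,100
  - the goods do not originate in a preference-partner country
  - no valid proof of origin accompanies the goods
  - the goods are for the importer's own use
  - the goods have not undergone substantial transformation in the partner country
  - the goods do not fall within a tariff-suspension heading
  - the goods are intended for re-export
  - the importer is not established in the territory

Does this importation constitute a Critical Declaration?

Yes

§2.8 — Certified Lot: [the goods have undergone substantial transformation in the partner country? no] AND [the importer is an authorised economic operator? yes] AND [customs value: ¥706,100 ≤ ¥1,075,050? yes, so negated condition no] → not satisfied.
§2.13 — Excluded Importation: [the importer is an authorised economic operator? yes] AND [the goods are subject to anti-dumping measures? no] → not satisfied.
§2.15 — Covered Declaration: the goods are intended for re-export? yes; Certified Lot (§2.8)? no; Excluded Importation (§2.13)? no — 1 of 3 hold (need ≥2) → not satisfied.
§2.3 — Class-H Declaration: [the goods originate in a preference-partner country? no] AND [the goods fall within a tariff-suspension heading? no] AND [the importer is an authorised economic operator? yes] → not satisfied.
§2.10 — Recognised Lot: [no valid proof of origin accompanies the goods? yes] AND [the goods are intended for home use? no] → not satisfied.
§2.1 — Permitted Clearance: [not a Class-H Declaration (§2.3)? yes] AND [Recognised Lot (§2.10)? no] → not satisfied.
§2.6 — Tier III Consignment: [not a Covered Declaration (§2.15)? yes] OR [the goods are for onward sale? no] OR [Permitted Clearance (§2.1)? no] → satisfied.
§2.12 — Tier VI Goods: [the goods fall within a tariff-suspension heading? no] OR [the goods have undergone substantial transformation in the partner country? no] → not satisfied.
§2.5 — Approved Declaration: [not a Tier VI Goods (§2.12)? yes] AND [the goods do not fall within a tariff-suspension heading? yes] AND [the goods do not originate in a preference-partner country? yes] → satisfied.
§2.2 — Critical Goods: the goods are intended for re-export? yes; the importer is established in the territory? no; no valid proof of origin accompanies the goods? yes — 2 of 3 hold (need ≥2) → satisfied.
§2.9 — Provisional Declaration: [Approved Declaration (§2.5)? yes] AND [Critical Goods (§2.2)? yes] → satisfied.
§2.14 — Critical Declaration: [Tier III Consignment (§2.6)? yes] AND [Provisional Declaration (§2.9)? yes] → satisfied.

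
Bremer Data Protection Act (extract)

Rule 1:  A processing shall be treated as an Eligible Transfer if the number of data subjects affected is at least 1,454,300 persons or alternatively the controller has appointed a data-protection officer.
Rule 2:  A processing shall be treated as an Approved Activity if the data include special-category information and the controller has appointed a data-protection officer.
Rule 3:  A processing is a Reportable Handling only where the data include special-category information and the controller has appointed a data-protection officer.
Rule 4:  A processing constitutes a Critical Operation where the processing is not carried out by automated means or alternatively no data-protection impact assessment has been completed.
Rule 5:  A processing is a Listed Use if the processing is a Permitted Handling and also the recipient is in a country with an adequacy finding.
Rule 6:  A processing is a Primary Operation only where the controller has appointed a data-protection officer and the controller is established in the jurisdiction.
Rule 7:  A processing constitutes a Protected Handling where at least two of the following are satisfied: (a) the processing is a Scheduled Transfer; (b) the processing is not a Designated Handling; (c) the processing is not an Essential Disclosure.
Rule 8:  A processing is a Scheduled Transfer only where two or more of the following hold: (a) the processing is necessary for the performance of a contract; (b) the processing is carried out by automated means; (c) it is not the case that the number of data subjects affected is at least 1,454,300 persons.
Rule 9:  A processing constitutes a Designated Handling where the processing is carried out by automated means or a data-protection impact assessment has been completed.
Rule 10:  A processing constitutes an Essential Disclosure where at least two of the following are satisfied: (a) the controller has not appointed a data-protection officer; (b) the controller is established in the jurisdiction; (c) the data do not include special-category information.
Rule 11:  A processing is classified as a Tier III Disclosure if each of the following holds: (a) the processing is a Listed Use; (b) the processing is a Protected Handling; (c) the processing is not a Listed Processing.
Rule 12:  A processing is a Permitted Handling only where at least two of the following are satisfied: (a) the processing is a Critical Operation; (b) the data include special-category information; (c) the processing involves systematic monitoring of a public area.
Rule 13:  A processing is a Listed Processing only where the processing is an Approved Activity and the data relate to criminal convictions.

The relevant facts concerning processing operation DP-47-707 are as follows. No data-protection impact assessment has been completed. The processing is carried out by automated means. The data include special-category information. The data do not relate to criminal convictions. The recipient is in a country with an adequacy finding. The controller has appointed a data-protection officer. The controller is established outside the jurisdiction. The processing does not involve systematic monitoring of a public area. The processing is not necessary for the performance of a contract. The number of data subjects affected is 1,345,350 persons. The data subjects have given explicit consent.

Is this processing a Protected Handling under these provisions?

rule 8 — Scheduled Transfer: the processing is necessary for the performance of a contract? no; the processing is carried out by automated means? yes; number of data subjects affected: 1,345,350 persons ≥ 1,454,300 persons? no, so negated condition yes — 2 of 3 hold (need ≥2) → satisfied.
rule 9 — Designated Handling: [the processing is carried out by automated means? yes] OR [a data-protection impact assessment has been completed? no] → satisfied.
rule 10 — Essential Disclosure: the controller has not appointed a data-protection officer? no; the controller is established in the jurisdiction? no; the data do not include special-category information? no — 0 of 3 hold (need ≥2) → not satisfied.
rule 7 — Protected Handling: Scheduled Transfer (rule 8)? yes; not a Designated Handling (rule 9)? no; not an Essential Disclosure (rule 10)? yes — 2 of 3 hold (need ≥2) → satisfied.

Yes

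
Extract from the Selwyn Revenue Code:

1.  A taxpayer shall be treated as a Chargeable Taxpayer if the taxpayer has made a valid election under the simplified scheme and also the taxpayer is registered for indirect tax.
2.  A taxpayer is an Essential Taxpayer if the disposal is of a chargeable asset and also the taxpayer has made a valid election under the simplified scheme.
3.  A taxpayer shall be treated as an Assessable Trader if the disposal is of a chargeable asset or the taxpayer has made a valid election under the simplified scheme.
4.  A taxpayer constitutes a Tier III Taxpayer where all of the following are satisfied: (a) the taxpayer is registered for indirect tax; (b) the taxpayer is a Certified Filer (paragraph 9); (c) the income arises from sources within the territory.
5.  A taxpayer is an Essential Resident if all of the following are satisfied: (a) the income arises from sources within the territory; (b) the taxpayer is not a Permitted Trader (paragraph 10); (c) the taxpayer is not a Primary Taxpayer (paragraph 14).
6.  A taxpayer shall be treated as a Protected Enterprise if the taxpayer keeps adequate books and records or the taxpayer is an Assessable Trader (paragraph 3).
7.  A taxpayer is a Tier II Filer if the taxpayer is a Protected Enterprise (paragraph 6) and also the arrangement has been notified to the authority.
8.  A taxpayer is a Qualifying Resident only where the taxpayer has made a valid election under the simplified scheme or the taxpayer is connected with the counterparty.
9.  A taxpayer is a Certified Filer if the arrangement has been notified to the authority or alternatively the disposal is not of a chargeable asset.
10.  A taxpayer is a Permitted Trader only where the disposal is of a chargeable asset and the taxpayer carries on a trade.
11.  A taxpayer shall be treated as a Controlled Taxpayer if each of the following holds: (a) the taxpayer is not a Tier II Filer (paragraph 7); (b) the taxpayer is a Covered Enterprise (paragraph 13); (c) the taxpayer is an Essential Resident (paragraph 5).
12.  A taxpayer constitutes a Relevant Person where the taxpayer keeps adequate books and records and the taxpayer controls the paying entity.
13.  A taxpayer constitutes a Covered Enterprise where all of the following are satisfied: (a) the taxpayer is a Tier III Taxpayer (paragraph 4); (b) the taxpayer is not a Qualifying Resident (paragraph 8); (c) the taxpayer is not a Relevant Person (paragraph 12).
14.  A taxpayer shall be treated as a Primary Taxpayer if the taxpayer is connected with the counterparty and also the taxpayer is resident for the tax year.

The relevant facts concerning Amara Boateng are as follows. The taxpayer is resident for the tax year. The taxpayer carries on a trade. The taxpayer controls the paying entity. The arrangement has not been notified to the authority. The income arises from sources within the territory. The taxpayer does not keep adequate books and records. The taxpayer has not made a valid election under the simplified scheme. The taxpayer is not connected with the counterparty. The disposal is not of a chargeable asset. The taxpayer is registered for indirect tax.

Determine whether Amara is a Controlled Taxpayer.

paragraph 3 — Assessable Trader: [the disposal is of a chargeable asset? no] OR [the taxpayer has made a valid election under the simplified scheme? no] → not satisfied.
paragraph 6 — Protected Enterprise: [the taxpayer keeps adequate books and records? no] OR [Assessable Trader (paragraph 3)? no] → not satisfied.
paragraph 7 — Tier II Filer: [Protected Enterprise (paragraph 6)? no] AND [the arrangement has been notified to the authority? no] → not satisfied.
paragraph 9 — Certified Filer: [the arrangement has been notified to the authority? no] OR [the disposal is not of a chargeable asset? yes] → satisfied.
paragraph 4 — Tier III Taxpayer: [the taxpayer is registered for indirect tax? yes] AND [Certified Filer (paragraph 9)? yes] AND [the income arises from sources within the territory? yes] → satisfied.
paragraph 8 — Qualifying Resident: [the taxpayer has made a valid election under the simplified scheme? no] OR [the taxpayer is connected with the counterparty? no] → not satisfied.
paragraph 12 — Relevant Person: [the taxpayer keeps adequate books and records? no] AND [the taxpayer controls the paying entity? yes] → not satisfied.
paragraph 13 — Covered Enterprise: [Tier III Taxpayer (paragraph 4)? yes] AND [not a Qualifying Resident (paragraph 8)? yes] AND [not a Relevant Person (paragraph 12)? yes] → satisfied.
paragraph 10 — Permitted Trader: [the disposal is of a chargeable asset? no] AND [the taxpayer carries on a trade? yes] → not satisfied.
paragraph 14 — Primary Taxpayer: [the taxpayer is connected with the counterparty? no] AND [the taxpayer is resident for the tax year? yes] → not satisfied.
paragraph 5 — Essential Resident: [the income arises from sources within the territory? yes] AND [not a Permitted Trader (paragraph 10)? yes] AND [not a Primary Taxpayer (paragraph 14)? yes] → satisfied.
paragraph 11 — Controlled Taxpayer: [not a Tier II Filer (paragraph 7)? yes] AND [Covered Enterprise (paragraph 13)? yes] AND [Essential Resident (paragraph 5)? yes] → satisfied.

Yes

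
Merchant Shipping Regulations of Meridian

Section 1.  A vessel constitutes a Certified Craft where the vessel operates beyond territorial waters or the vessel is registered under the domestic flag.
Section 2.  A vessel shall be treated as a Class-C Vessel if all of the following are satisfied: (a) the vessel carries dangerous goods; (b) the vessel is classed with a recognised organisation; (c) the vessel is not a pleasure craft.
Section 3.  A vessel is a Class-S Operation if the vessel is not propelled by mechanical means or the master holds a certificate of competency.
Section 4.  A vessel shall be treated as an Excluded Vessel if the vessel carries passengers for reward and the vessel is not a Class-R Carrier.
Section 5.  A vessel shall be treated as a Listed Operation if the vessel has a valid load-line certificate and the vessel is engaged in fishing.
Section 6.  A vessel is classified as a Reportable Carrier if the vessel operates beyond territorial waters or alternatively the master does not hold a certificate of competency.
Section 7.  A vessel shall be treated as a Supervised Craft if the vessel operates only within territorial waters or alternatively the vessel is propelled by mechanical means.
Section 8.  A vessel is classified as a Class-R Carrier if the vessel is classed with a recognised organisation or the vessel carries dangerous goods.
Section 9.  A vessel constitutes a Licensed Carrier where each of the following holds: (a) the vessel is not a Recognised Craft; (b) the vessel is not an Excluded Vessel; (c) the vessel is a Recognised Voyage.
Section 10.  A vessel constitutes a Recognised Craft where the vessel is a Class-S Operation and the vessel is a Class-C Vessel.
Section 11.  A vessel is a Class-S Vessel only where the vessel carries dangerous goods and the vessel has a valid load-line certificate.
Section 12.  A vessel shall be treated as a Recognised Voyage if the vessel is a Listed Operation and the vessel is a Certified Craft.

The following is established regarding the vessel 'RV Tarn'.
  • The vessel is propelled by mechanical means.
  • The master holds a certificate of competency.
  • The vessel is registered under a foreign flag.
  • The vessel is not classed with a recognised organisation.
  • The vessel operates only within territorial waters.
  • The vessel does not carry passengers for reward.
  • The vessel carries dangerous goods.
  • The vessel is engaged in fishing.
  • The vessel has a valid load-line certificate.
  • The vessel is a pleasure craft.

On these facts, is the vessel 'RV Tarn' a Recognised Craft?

Under section 3: the vessel is not propelled by mechanical means? no; or the master holds a certificate of competency? yes. So the vessel is a Class-S Operation.
Under section 2: the vessel carries dangerous goods? yes; and the vessel is classed with a recognised organisation? no; and the vessel is not a pleasure craft? no. So the vessel is not a Class-C Vessel.
Under section 10: Class-S Operation (section 3)? yes; and Class-C Vessel (section 2)? no. So the vessel is not a Recognised Craft.

No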